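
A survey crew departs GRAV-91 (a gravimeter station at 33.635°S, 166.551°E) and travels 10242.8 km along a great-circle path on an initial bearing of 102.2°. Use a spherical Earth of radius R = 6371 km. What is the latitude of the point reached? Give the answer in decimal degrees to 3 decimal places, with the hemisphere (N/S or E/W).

8.939°S

δ = d/R = 10242.8/6371 = 1.607722 rad
φ₂ = arcsin(sin φ₁ cos δ + cos φ₁ sin δ cos θ)
   = arcsin(-0.55390·-0.03692 + 0.83258·0.99932·-0.21132) = -8.93865°
λ₂ = λ₁ + atan2(sin θ sin δ cos φ₁, cos δ − sin φ₁ sin φ₂) = -94.84953°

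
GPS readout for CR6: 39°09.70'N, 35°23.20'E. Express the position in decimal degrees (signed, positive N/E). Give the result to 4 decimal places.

lat: 39.1617° N → +39.1617°
lon: 35.3867° E → +35.3867°

+39.1617°, +35.3867°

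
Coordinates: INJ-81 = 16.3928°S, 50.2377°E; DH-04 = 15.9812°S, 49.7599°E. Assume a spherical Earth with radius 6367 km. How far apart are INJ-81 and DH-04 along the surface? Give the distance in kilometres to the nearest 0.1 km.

68.5 km

Δφ = 0.4116°,  Δλ = -0.4778°
a = sin²(Δφ/2) + cos φ₁ cos φ₂ sin²(Δλ/2) = 0.000029
c = 2·arcsin(√a) = 0.010758 rad = 0.6164°
d = R·c = 6367 × 0.010758 = 68.5 km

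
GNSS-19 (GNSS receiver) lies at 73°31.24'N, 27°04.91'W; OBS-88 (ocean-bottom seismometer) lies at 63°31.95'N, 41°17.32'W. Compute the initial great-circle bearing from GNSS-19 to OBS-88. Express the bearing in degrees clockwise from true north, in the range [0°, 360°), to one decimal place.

214.3°

GNSS-19: φ = +73.52067°, λ = -27.08183°
OBS-88: φ = +63.53250°, λ = -41.28867°
Δλ = -14.2068°
y = sin Δλ · cos φ₂ = -0.109383
x = cos φ₁ sin φ₂ − sin φ₁ cos φ₂ cos Δλ = -0.160374
θ = atan2(y, x) = -145.7041° → 214.2959° (mod 360°)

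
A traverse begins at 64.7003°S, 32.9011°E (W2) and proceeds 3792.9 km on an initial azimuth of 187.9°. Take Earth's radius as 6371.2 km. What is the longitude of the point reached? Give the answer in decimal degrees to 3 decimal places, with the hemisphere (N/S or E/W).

δ = d/R = 3792.9/6371.2 = 0.595320 rad
φ₂ = arcsin(sin φ₁ cos δ + cos φ₁ sin δ cos θ)
   = arcsin(-0.90408·0.82797 + 0.42735·0.56077·-0.99051) = -80.37677°
λ₂ = λ₁ + atan2(sin θ sin δ cos φ₁, cos δ − sin φ₁ sin φ₂) = -119.64316°

119.643°W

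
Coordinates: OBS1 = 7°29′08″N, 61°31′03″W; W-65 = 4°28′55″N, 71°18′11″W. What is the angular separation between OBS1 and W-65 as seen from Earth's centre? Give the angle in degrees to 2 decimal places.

10.18°

OBS1: φ = +7.48556°, λ = -61.51750°
W-65: φ = +4.48194°, λ = -71.30306°
Δφ = -3.0036°,  Δλ = -9.7856°
a = sin²(Δφ/2) + cos φ₁ cos φ₂ sin²(Δλ/2) = 0.007877
c = 2·arcsin(√a) = 0.177744 rad = 10.1840°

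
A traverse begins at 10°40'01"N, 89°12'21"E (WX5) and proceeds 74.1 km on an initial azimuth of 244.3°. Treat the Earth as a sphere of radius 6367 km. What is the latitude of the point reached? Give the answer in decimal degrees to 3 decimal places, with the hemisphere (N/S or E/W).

10.377°N

WX5: φ = +10.66694°, λ = +89.20583°
δ = d/R = 74.1/6367 = 0.011638 rad
φ₂ = arcsin(sin φ₁ cos δ + cos φ₁ sin δ cos θ)
   = arcsin(0.18510·0.99993 + 0.98272·0.01164·-0.43366) = 10.37719°
λ₂ = λ₁ + atan2(sin θ sin δ cos φ₁, cos δ − sin φ₁ sin φ₂) = 88.59499°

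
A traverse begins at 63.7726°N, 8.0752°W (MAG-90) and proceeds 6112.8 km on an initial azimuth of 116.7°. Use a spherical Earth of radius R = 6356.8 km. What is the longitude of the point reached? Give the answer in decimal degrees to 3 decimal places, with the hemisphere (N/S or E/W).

43.394°E

δ = d/R = 6112.8/6356.8 = 0.961616 rad
φ₂ = arcsin(sin φ₁ cos δ + cos φ₁ sin δ cos θ)
   = arcsin(0.89705·0.57220 + 0.44193·0.82012·-0.44932) = 20.51398°
λ₂ = λ₁ + atan2(sin θ sin δ cos φ₁, cos δ − sin φ₁ sin φ₂) = 43.39424°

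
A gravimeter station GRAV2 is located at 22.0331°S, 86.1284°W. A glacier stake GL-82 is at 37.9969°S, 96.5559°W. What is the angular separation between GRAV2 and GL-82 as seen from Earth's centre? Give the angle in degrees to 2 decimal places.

Δφ = -15.9638°,  Δλ = -10.4275°
a = sin²(Δφ/2) + cos φ₁ cos φ₂ sin²(Δλ/2) = 0.025314
c = 2·arcsin(√a) = 0.319567 rad = 18.3099°

18.31°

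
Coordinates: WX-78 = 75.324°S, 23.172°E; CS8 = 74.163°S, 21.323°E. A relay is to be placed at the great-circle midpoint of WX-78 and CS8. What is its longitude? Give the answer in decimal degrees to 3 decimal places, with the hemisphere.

22.213°E

Bx = cos φ₂ cos Δλ = 0.272759,  By = cos φ₂ sin Δλ = -0.008805
φₘ = atan2(sin φ₁ + sin φ₂, √((cos φ₁ + Bx)² + By²)) = -74.74539°
λₘ = λ₁ + atan2(By, cos φ₁ + Bx) = 22.21315°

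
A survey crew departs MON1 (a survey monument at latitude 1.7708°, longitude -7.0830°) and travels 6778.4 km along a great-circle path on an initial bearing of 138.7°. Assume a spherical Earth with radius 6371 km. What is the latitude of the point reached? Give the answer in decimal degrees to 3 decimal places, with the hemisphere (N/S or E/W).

δ = d/R = 6778.4/6371 = 1.063946 rad
φ₂ = arcsin(sin φ₁ cos δ + cos φ₁ sin δ cos θ)
   = arcsin(0.03090·0.48543 + 0.99952·0.87428·-0.75126) = -39.90373°
λ₂ = λ₁ + atan2(sin θ sin δ cos φ₁, cos δ − sin φ₁ sin φ₂) = 41.69769°

39.904°S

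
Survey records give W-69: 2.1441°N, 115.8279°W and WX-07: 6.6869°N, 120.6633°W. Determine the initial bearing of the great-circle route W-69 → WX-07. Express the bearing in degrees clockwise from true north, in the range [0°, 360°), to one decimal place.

313.5°

Δλ = -4.8354°
y = sin Δλ · cos φ₂ = -0.083720
x = cos φ₁ sin φ₂ − sin φ₁ cos φ₂ cos Δλ = 0.079336
θ = atan2(y, x) = -46.5401° → 313.4599° (mod 360°)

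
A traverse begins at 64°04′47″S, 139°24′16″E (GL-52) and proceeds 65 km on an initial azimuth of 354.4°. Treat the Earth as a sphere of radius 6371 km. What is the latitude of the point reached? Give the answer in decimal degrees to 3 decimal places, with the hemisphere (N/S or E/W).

GL-52: φ = -64.07972°, λ = +139.40444°
δ = d/R = 65/6371 = 0.010202 rad
φ₂ = arcsin(sin φ₁ cos δ + cos φ₁ sin δ cos θ)
   = arcsin(-0.89940·0.99995 + 0.43712·0.01020·0.99523) = -63.49790°
λ₂ = λ₁ + atan2(sin θ sin δ cos φ₁, cos δ − sin φ₁ sin φ₂) = 139.27661°

63.498°S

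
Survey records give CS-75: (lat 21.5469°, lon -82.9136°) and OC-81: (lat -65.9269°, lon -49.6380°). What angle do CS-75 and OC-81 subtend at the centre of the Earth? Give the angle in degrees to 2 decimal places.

91.04°

Δφ = -87.4738°,  Δλ = 33.2756°
a = sin²(Δφ/2) + cos φ₁ cos φ₂ sin²(Δλ/2) = 0.509065
c = 2·arcsin(√a) = 1.588927 rad = 91.0388°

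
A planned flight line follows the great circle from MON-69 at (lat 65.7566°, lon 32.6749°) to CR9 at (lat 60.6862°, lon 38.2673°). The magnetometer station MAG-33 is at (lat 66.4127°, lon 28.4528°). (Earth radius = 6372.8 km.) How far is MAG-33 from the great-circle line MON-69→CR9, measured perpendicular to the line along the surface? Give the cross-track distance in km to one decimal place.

125.9 km

δ₁₃ = central angle MON-69→MAG-33 = 0.031985 rad  (haversine)
θ₁₃ = bearing MON-69→MAG-33 = 292.895°,  θ₁₂ = bearing MON-69→CR9 = 151.051°
dₓₜ = R·arcsin(sin δ₁₃ · sin(θ₁₃ − θ₁₂)) = 6372.8·arcsin(0.03198·sin(141.843°)) = 125.917 km
|dₓₜ| = 125.917 km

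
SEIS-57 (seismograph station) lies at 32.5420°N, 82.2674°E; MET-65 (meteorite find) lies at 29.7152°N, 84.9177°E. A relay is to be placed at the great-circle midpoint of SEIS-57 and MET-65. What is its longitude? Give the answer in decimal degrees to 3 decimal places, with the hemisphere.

Bx = cos φ₂ cos Δλ = 0.867571,  By = cos φ₂ sin Δλ = 0.040159
φₘ = atan2(sin φ₁ + sin φ₂, √((cos φ₁ + Bx)² + By²)) = 31.13538°
λₘ = λ₁ + atan2(By, cos φ₁ + Bx) = 83.61230°

83.612°E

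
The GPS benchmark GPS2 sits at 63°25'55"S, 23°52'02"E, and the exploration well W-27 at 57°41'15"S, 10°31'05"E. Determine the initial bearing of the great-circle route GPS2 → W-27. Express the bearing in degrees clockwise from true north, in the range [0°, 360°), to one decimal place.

GPS2: φ = -63.43194°, λ = +23.86722°
W-27: φ = -57.68750°, λ = +10.51806°
Δλ = -13.3492°
y = sin Δλ · cos φ₂ = -0.123416
x = cos φ₁ sin φ₂ − sin φ₁ cos φ₂ cos Δλ = 0.087174
θ = atan2(y, x) = -54.7649° → 305.2351° (mod 360°)

305.2°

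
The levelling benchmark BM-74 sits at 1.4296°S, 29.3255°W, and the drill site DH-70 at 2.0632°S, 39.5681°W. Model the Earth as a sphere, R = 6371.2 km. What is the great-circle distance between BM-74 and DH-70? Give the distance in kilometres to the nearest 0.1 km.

Δφ = -0.6336°,  Δλ = -10.2426°
a = sin²(Δφ/2) + cos φ₁ cos φ₂ sin²(Δλ/2) = 0.007991
c = 2·arcsin(√a) = 0.179025 rad = 10.2574°
d = R·c = 6371.2 × 0.179025 = 1140.6 km

1140.6 km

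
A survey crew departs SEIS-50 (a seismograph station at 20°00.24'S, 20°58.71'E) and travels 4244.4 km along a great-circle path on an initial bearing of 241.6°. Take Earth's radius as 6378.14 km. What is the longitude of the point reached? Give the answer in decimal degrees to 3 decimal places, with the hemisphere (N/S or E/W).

19.397°W

SEIS-50: φ = -20.00400°, λ = +20.97850°
δ = d/R = 4244.4/6378.14 = 0.665460 rad
φ₂ = arcsin(sin φ₁ cos δ + cos φ₁ sin δ cos θ)
   = arcsin(-0.34209·0.78663 + 0.93967·0.61742·-0.47562) = -33.02736°
λ₂ = λ₁ + atan2(sin θ sin δ cos φ₁, cos δ − sin φ₁ sin φ₂) = -19.39668°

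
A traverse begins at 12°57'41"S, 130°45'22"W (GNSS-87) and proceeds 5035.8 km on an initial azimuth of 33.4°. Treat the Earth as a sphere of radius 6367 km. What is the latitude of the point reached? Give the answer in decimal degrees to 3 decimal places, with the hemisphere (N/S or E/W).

24.881°N

GNSS-87: φ = -12.96139°, λ = -130.75611°
δ = d/R = 5035.8/6367 = 0.790922 rad
φ₂ = arcsin(sin φ₁ cos δ + cos φ₁ sin δ cos θ)
   = arcsin(-0.22429·0.70319 + 0.97452·0.71100·0.83485) = 24.88089°
λ₂ = λ₁ + atan2(sin θ sin δ cos φ₁, cos δ − sin φ₁ sin φ₂) = -105.19733°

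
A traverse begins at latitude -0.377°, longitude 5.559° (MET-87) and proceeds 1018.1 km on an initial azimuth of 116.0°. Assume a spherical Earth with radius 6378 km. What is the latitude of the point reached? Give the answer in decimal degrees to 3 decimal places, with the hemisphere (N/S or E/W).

4.369°S

δ = d/R = 1018.1/6378 = 0.159627 rad
φ₂ = arcsin(sin φ₁ cos δ + cos φ₁ sin δ cos θ)
   = arcsin(-0.00658·0.98729 + 0.99998·0.15895·-0.43837) = -4.36866°
λ₂ = λ₁ + atan2(sin θ sin δ cos φ₁, cos δ − sin φ₁ sin φ₂) = 13.79666°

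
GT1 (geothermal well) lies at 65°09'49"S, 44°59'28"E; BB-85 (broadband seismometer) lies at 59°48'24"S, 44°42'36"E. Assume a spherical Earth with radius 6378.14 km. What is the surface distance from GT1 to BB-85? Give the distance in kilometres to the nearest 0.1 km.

GT1: φ = -65.16361°, λ = +44.99111°
BB-85: φ = -59.80667°, λ = +44.71000°
Δφ = 5.3569°,  Δλ = -0.2811°
a = sin²(Δφ/2) + cos φ₁ cos φ₂ sin²(Δλ/2) = 0.002185
c = 2·arcsin(√a) = 0.093524 rad = 5.3585°
d = R·c = 6378.14 × 0.093524 = 596.5 km

596.5 km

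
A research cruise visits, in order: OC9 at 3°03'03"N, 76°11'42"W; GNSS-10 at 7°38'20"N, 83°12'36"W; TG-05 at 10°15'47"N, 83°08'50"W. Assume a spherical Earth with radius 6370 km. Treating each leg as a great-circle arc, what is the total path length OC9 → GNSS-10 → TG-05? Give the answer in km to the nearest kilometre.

1221 km

OC9: φ = +3.05083°, λ = -76.19500°
GNSS-10: φ = +7.63889°, λ = -83.21000°
TG-05: φ = +10.26306°, λ = -83.14722°
OC9→GNSS-10: c = 0.145822 rad, d = 928.89 km
GNSS-10→TG-05: c = 0.045813 rad, d = 291.83 km
Total = 928.89 + 291.83 = 1220.72 km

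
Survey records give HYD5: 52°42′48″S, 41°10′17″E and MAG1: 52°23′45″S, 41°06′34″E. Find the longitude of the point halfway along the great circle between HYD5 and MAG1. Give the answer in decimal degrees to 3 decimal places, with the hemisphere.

HYD5: φ = -52.71333°, λ = +41.17139°
MAG1: φ = -52.39583°, λ = +41.10944°
Bx = cos φ₂ cos Δλ = 0.610202,  By = cos φ₂ sin Δλ = -0.000660
φₘ = atan2(sin φ₁ + sin φ₂, √((cos φ₁ + Bx)² + By²)) = -52.55459°
λₘ = λ₁ + atan2(By, cos φ₁ + Bx) = 41.14030°

41.140°E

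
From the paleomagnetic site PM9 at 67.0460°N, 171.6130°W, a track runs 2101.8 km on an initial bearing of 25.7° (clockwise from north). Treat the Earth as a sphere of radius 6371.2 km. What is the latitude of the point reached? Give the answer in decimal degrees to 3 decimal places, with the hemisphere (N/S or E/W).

80.064°N

δ = d/R = 2101.8/6371.2 = 0.329891 rad
φ₂ = arcsin(sin φ₁ cos δ + cos φ₁ sin δ cos θ)
   = arcsin(0.92082·0.94608 + 0.38999·0.32394·0.90108) = 80.06436°
λ₂ = λ₁ + atan2(sin θ sin δ cos φ₁, cos δ − sin φ₁ sin φ₂) = -117.10702°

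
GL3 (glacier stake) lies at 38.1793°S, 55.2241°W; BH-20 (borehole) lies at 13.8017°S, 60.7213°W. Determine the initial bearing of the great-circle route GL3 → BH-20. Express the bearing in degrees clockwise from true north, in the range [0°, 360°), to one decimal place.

Δλ = -5.4972°
y = sin Δλ · cos φ₂ = -0.093031
x = cos φ₁ sin φ₂ − sin φ₁ cos φ₂ cos Δλ = 0.409988
θ = atan2(y, x) = -12.7846° → 347.2154° (mod 360°)

347.2°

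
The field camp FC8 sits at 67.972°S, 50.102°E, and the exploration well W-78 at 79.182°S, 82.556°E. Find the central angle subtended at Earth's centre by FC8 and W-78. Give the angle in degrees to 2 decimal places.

14.09°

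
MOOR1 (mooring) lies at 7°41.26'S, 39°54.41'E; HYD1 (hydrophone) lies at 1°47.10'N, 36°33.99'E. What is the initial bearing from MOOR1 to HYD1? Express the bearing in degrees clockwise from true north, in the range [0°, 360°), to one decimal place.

340.5°

MOOR1: φ = -7.68767°, λ = +39.90683°
HYD1: φ = +1.78500°, λ = +36.56650°
Δλ = -3.3403°
y = sin Δλ · cos φ₂ = -0.058239
x = cos φ₁ sin φ₂ − sin φ₁ cos φ₂ cos Δλ = 0.164350
θ = atan2(y, x) = -19.5121° → 340.4879° (mod 360°)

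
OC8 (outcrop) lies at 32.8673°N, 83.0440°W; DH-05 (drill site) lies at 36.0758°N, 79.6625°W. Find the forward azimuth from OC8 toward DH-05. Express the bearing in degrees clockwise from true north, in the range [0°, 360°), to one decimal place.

40.0°

Δλ = 3.3815°
y = sin Δλ · cos φ₂ = 0.047673
x = cos φ₁ sin φ₂ − sin φ₁ cos φ₂ cos Δλ = 0.056733
θ = atan2(y, x) = 40.0404° → 40.0404° (mod 360°)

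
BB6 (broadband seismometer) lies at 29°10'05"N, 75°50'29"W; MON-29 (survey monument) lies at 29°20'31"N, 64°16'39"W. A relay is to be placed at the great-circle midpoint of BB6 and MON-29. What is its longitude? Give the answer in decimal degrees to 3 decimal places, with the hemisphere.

70.064°W

BB6: φ = +29.16806°, λ = -75.84139°
MON-29: φ = +29.34194°, λ = -64.27750°
Bx = cos φ₂ cos Δλ = 0.854017,  By = cos φ₂ sin Δλ = 0.174744
φₘ = atan2(sin φ₁ + sin φ₂, √((cos φ₁ + Bx)² + By²)) = 29.37977°
λₘ = λ₁ + atan2(By, cos φ₁ + Bx) = -70.06438°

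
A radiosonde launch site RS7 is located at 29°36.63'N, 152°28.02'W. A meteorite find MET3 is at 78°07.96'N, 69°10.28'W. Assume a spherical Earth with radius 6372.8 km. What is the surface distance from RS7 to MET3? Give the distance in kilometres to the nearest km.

RS7: φ = +29.61050°, λ = -152.46700°
MET3: φ = +78.13267°, λ = -69.17133°
Δφ = 48.5222°,  Δλ = 83.2957°
a = sin²(Δφ/2) + cos φ₁ cos φ₂ sin²(Δλ/2) = 0.247793
c = 2·arcsin(√a) = 1.042094 rad = 59.7076°
d = R·c = 6372.8 × 1.042094 = 6641.1 km

6641 km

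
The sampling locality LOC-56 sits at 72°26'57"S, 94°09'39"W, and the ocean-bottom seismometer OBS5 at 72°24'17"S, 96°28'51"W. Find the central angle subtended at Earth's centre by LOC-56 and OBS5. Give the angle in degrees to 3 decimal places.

0.702°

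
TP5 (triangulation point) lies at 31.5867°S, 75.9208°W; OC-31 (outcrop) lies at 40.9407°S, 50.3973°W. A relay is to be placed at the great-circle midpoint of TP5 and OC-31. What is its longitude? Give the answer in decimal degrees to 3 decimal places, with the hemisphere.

Bx = cos φ₂ cos Δλ = 0.681669,  By = cos φ₂ sin Δλ = 0.325483
φₘ = atan2(sin φ₁ + sin φ₂, √((cos φ₁ + Bx)² + By²)) = -36.94718°
λₘ = λ₁ + atan2(By, cos φ₁ + Bx) = -63.93784°

63.938°W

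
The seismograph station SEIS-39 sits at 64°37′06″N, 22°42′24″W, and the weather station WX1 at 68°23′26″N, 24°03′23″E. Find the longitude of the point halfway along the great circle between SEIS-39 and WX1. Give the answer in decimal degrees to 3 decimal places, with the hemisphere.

SEIS-39: φ = +64.61833°, λ = -22.70667°
WX1: φ = +68.39056°, λ = +24.05639°
Bx = cos φ₂ cos Δλ = 0.252277,  By = cos φ₂ sin Δλ = 0.268300
φₘ = atan2(sin φ₁ + sin φ₂, √((cos φ₁ + Bx)² + By²)) = 68.23634°
λₘ = λ₁ + atan2(By, cos φ₁ + Bx) = -1.20100°

1.201°W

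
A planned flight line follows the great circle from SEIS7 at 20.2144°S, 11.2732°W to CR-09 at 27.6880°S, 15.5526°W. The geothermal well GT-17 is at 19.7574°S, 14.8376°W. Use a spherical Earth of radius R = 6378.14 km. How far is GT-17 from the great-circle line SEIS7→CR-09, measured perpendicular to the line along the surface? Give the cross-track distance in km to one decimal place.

δ₁₃ = central angle SEIS7→GT-17 = 0.059004 rad  (haversine)
θ₁₃ = bearing SEIS7→GT-17 = 277.157°,  θ₁₂ = bearing SEIS7→CR-09 = 206.780°
dₓₜ = R·arcsin(sin δ₁₃ · sin(θ₁₃ − θ₁₂)) = 6378.14·arcsin(0.05897·sin(70.377°)) = 354.458 km
|dₓₜ| = 354.458 km

354.5 km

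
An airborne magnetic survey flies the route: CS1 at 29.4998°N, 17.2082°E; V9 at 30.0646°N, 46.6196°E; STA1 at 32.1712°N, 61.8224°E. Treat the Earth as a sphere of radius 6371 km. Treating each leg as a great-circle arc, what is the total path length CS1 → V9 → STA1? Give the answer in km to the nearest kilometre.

4296 km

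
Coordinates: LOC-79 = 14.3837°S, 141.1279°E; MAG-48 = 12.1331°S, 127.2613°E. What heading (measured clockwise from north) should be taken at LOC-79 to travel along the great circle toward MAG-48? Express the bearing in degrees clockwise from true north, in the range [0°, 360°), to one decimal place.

Δλ = -13.8666°
y = sin Δλ · cos φ₂ = -0.234309
x = cos φ₁ sin φ₂ − sin φ₁ cos φ₂ cos Δλ = 0.032192
θ = atan2(y, x) = -82.1770° → 277.8230° (mod 360°)

277.8°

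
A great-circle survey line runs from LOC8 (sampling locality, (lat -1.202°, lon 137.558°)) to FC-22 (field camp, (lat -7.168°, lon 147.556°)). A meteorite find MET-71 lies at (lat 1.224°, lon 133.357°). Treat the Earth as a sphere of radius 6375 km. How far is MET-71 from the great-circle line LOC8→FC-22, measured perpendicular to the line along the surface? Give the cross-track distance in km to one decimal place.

11.2 km

δ₁₃ = central angle LOC8→MET-71 = 0.084664 rad  (haversine)
θ₁₃ = bearing LOC8→MET-71 = 299.993°,  θ₁₂ = bearing LOC8→FC-22 = 121.183°
dₓₜ = R·arcsin(sin δ₁₃ · sin(θ₁₃ − θ₁₂)) = 6375·arcsin(0.08456·sin(178.810°)) = 11.199 km
|dₓₜ| = 11.199 km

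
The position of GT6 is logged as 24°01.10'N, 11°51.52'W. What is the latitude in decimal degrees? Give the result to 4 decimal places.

24.0183°N

24° + 1.10′/60 = 24 + 0.01833 = 24.0183°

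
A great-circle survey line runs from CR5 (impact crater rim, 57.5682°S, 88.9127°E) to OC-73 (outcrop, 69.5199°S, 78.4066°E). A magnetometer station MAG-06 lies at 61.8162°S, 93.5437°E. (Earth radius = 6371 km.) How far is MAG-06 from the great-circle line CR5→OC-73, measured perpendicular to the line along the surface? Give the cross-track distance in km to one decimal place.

371.2 km

δ₁₃ = central angle CR5→MAG-06 = 0.084573 rad  (haversine)
θ₁₃ = bearing CR5→MAG-06 = 153.165°,  θ₁₂ = bearing CR5→OC-73 = 196.745°
dₓₜ = R·arcsin(sin δ₁₃ · sin(θ₁₃ − θ₁₂)) = 6371·arcsin(0.08447·sin(-43.581°)) = -371.211 km
|dₓₜ| = 371.211 km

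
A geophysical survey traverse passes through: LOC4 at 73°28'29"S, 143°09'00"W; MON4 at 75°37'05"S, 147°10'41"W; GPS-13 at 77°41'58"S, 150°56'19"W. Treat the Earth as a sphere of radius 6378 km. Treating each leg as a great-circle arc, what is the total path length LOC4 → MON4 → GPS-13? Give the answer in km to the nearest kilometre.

518 km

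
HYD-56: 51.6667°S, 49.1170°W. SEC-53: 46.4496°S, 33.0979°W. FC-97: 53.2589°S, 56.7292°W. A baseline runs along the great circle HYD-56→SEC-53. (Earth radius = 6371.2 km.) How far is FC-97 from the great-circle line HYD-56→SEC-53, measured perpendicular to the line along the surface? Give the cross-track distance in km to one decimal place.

16.6 km

δ₁₃ = central angle HYD-56→FC-97 = 0.085534 rad  (haversine)
θ₁₃ = bearing HYD-56→FC-97 = 248.059°,  θ₁₂ = bearing HYD-56→SEC-53 = 69.803°
dₓₜ = R·arcsin(sin δ₁₃ · sin(θ₁₃ − θ₁₂)) = 6371.2·arcsin(0.08543·sin(178.256°)) = 16.564 km
|dₓₜ| = 16.564 km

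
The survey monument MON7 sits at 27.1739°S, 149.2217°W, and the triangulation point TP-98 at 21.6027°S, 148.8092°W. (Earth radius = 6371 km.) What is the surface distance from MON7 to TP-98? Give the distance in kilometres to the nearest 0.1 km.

Δφ = 5.5712°,  Δλ = 0.4125°
a = sin²(Δφ/2) + cos φ₁ cos φ₂ sin²(Δλ/2) = 0.002373
c = 2·arcsin(√a) = 0.097456 rad = 5.5838°
d = R·c = 6371 × 0.097456 = 620.9 km

620.9 km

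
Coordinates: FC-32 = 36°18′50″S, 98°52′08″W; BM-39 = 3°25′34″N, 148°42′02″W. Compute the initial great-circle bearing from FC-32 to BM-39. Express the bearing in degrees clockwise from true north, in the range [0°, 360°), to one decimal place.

FC-32: φ = -36.31389°, λ = -98.86889°
BM-39: φ = +3.42611°, λ = -148.70056°
Δλ = -49.8317°
y = sin Δλ · cos φ₂ = -0.762787
x = cos φ₁ sin φ₂ − sin φ₁ cos φ₂ cos Δλ = 0.429467
θ = atan2(y, x) = -60.6194° → 299.3806° (mod 360°)

299.4°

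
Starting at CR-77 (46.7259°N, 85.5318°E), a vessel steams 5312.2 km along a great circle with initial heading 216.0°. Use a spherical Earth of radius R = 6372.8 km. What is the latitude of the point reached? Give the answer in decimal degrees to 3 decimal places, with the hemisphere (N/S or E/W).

δ = d/R = 5312.2/6372.8 = 0.833574 rad
φ₂ = arcsin(sin φ₁ cos δ + cos φ₁ sin δ cos θ)
   = arcsin(0.72808·0.67223 + 0.68549·0.74034·-0.80902) = 4.52365°
λ₂ = λ₁ + atan2(sin θ sin δ cos φ₁, cos δ − sin φ₁ sin φ₂) = 59.64975°

4.524°N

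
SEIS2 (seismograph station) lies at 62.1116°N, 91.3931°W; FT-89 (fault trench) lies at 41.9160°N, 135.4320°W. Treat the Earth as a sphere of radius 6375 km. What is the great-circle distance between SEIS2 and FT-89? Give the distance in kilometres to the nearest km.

3648 km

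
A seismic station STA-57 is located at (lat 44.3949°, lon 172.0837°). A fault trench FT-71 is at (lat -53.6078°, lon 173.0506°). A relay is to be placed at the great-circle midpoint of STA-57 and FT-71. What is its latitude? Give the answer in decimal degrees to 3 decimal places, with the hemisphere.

4.607°S

Bx = cos φ₂ cos Δλ = 0.593225,  By = cos φ₂ sin Δλ = 0.010012
φₘ = atan2(sin φ₁ + sin φ₂, √((cos φ₁ + Bx)² + By²)) = -4.60661°
λₘ = λ₁ + atan2(By, cos φ₁ + Bx) = 172.52234°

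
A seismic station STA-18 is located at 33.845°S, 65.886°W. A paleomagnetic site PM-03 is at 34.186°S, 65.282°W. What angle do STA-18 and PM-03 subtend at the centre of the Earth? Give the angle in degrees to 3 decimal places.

0.606°

Δφ = -0.3410°,  Δλ = 0.6040°
a = sin²(Δφ/2) + cos φ₁ cos φ₂ sin²(Δλ/2) = 0.000028
c = 2·arcsin(√a) = 0.010572 rad = 0.6057°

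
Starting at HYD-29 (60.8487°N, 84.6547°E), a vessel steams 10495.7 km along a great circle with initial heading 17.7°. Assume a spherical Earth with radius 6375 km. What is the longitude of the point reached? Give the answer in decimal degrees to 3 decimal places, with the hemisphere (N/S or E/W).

δ = d/R = 10495.7/6375 = 1.646384 rad
φ₂ = arcsin(sin φ₁ cos δ + cos φ₁ sin δ cos θ)
   = arcsin(0.87334·-0.07552 + 0.48712·0.99714·0.95266) = 23.37717°
λ₂ = λ₁ + atan2(sin θ sin δ cos φ₁, cos δ − sin φ₁ sin φ₂) = -114.63085°

114.631°W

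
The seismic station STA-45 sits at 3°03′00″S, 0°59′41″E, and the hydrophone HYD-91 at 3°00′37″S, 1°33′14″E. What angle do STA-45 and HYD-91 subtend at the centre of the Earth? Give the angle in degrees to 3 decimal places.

0.560°

STA-45: φ = -3.05000°, λ = +0.99472°
HYD-91: φ = -3.01028°, λ = +1.55389°
Δφ = 0.0397°,  Δλ = 0.5592°
a = sin²(Δφ/2) + cos φ₁ cos φ₂ sin²(Δλ/2) = 0.000024
c = 2·arcsin(√a) = 0.009770 rad = 0.5598°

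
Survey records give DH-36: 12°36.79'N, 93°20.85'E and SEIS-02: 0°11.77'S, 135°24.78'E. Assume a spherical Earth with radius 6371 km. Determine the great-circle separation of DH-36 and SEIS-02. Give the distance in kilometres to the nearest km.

DH-36: φ = +12.61317°, λ = +93.34750°
SEIS-02: φ = -0.19617°, λ = +135.41300°
Δφ = -12.8093°,  Δλ = 42.0655°
a = sin²(Δφ/2) + cos φ₁ cos φ₂ sin²(Δλ/2) = 0.138144
c = 2·arcsin(√a) = 0.761631 rad = 43.6382°
d = R·c = 6371 × 0.761631 = 4852.4 km

4852 km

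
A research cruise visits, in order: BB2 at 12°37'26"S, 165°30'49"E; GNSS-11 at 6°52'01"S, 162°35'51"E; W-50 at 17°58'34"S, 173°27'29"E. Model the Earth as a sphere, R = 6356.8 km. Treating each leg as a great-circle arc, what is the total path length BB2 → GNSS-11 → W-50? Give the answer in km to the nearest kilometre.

2416 km

BB2: φ = -12.62389°, λ = +165.51361°
GNSS-11: φ = -6.86694°, λ = +162.59750°
W-50: φ = -17.97611°, λ = +173.45806°
BB2→GNSS-11: c = 0.112292 rad, d = 713.82 km
GNSS-11→W-50: c = 0.267831 rad, d = 1702.55 km
Total = 713.82 + 1702.55 = 2416.37 km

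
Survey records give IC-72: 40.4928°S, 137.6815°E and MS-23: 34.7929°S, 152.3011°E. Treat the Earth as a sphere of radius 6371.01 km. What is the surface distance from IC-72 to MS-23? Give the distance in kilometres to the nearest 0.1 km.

Δφ = 5.6999°,  Δλ = 14.6196°
a = sin²(Δφ/2) + cos φ₁ cos φ₂ sin²(Δλ/2) = 0.012582
c = 2·arcsin(√a) = 0.224815 rad = 12.8810°
d = R·c = 6371.01 × 0.224815 = 1432.3 km

1432.3 km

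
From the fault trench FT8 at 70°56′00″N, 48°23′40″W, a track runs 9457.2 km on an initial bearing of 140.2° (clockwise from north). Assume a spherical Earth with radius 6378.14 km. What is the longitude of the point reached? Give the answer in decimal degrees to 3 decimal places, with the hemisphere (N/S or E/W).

8.101°W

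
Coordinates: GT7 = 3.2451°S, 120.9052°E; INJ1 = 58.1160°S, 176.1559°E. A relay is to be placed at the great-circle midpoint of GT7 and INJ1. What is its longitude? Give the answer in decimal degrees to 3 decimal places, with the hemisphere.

Bx = cos φ₂ cos Δλ = 0.301068,  By = cos φ₂ sin Δλ = 0.433999
φₘ = atan2(sin φ₁ + sin φ₂, √((cos φ₁ + Bx)² + By²)) = -33.46883°
λₘ = λ₁ + atan2(By, cos φ₁ + Bx) = 139.37363°

139.374°E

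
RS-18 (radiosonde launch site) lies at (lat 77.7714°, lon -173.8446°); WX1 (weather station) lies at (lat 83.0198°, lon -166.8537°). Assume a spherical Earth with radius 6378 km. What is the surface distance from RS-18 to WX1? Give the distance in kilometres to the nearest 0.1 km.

597.4 km

Δφ = 5.2484°,  Δλ = 6.9909°
a = sin²(Δφ/2) + cos φ₁ cos φ₂ sin²(Δλ/2) = 0.002192
c = 2·arcsin(√a) = 0.093671 rad = 5.3669°
d = R·c = 6378 × 0.093671 = 597.4 km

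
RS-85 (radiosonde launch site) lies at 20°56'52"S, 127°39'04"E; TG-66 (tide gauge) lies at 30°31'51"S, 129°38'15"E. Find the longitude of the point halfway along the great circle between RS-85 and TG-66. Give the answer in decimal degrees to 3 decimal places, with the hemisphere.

RS-85: φ = -20.94778°, λ = +127.65111°
TG-66: φ = -30.53083°, λ = +129.63750°
Bx = cos φ₂ cos Δλ = 0.860838,  By = cos φ₂ sin Δλ = 0.029856
φₘ = atan2(sin φ₁ + sin φ₂, √((cos φ₁ + Bx)² + By²)) = -25.74267°
λₘ = λ₁ + atan2(By, cos φ₁ + Bx) = 128.60416°

128.604°E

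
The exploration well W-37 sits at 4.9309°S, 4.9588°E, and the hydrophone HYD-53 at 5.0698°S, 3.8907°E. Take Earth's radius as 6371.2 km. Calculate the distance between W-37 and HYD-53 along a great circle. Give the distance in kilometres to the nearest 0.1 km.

119.3 km

Δφ = -0.1389°,  Δλ = -1.0681°
a = sin²(Δφ/2) + cos φ₁ cos φ₂ sin²(Δλ/2) = 0.000088
c = 2·arcsin(√a) = 0.018728 rad = 1.0731°
d = R·c = 6371.2 × 0.018728 = 119.3 km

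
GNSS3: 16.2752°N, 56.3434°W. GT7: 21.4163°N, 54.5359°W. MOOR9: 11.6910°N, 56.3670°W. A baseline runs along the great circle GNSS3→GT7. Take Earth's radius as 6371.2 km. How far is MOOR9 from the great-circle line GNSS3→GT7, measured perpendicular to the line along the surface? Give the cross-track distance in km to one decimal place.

155.9 km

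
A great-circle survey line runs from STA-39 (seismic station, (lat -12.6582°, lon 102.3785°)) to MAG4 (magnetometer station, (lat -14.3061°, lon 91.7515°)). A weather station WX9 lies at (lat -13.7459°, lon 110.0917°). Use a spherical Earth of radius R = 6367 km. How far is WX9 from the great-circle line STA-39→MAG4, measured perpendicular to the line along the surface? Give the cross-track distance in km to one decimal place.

279.2 km

δ₁₃ = central angle STA-39→WX9 = 0.132423 rad  (haversine)
θ₁₃ = bearing STA-39→WX9 = 99.111°,  θ₁₂ = bearing STA-39→MAG4 = 259.723°
dₓₜ = R·arcsin(sin δ₁₃ · sin(θ₁₃ − θ₁₂)) = 6367·arcsin(0.13204·sin(-160.612°)) = -279.164 km
|dₓₜ| = 279.164 km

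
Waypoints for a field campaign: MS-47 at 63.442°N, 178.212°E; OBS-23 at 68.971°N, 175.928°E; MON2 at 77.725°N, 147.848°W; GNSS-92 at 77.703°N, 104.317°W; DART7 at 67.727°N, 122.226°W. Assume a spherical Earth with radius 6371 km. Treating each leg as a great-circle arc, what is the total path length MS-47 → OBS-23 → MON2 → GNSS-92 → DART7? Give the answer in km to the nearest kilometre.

4342 km

MS-47→OBS-23: c = 0.097813 rad, d = 623.17 km
OBS-23→MON2: c = 0.230270 rad, d = 1467.05 km
MON2→GNSS-92: c = 0.157975 rad, d = 1006.46 km
GNSS-92→DART7: c = 0.195405 rad, d = 1244.93 km
Total = 623.17 + 1467.05 + 1006.46 + 1244.93 = 4341.60 km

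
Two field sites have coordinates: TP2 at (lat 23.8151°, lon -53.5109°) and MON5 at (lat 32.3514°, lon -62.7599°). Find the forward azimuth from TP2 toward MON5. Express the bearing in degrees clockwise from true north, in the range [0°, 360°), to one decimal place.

318.4°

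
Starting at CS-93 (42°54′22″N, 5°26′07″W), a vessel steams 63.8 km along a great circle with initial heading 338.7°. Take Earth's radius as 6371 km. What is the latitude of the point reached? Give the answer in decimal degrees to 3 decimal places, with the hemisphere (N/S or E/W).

CS-93: φ = +42.90611°, λ = -5.43528°
δ = d/R = 63.8/6371 = 0.010014 rad
φ₂ = arcsin(sin φ₁ cos δ + cos φ₁ sin δ cos θ)
   = arcsin(0.68080·0.99995 + 0.73247·0.01001·0.93169) = 43.44033°
λ₂ = λ₁ + atan2(sin θ sin δ cos φ₁, cos δ − sin φ₁ sin φ₂) = -5.72232°

43.440°N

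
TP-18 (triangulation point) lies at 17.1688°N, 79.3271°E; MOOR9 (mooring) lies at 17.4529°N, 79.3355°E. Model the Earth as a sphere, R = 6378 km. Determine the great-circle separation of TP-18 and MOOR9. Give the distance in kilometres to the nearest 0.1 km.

31.6 km

Δφ = 0.2841°,  Δλ = 0.0084°
a = sin²(Δφ/2) + cos φ₁ cos φ₂ sin²(Δλ/2) = 0.000006
c = 2·arcsin(√a) = 0.004960 rad = 0.2842°
d = R·c = 6378 × 0.004960 = 31.6 km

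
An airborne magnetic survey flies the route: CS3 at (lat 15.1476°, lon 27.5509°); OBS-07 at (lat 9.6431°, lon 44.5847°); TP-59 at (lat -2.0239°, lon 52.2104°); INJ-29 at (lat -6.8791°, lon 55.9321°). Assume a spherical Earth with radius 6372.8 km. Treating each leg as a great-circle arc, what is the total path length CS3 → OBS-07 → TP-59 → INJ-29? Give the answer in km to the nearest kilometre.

CS3→OBS-07: c = 0.305678 rad, d = 1948.02 km
OBS-07→TP-59: c = 0.242977 rad, d = 1548.45 km
TP-59→INJ-29: c = 0.106640 rad, d = 679.59 km
Total = 1948.02 + 1548.45 + 679.59 = 4176.06 km

4176 km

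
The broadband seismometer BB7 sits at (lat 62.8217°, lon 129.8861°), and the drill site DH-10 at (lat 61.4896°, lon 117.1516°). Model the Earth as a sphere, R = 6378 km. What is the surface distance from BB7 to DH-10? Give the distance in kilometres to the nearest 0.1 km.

677.3 km

Δφ = -1.3321°,  Δλ = -12.7345°
a = sin²(Δφ/2) + cos φ₁ cos φ₂ sin²(Δλ/2) = 0.002817
c = 2·arcsin(√a) = 0.106192 rad = 6.0844°
d = R·c = 6378 × 0.106192 = 677.3 km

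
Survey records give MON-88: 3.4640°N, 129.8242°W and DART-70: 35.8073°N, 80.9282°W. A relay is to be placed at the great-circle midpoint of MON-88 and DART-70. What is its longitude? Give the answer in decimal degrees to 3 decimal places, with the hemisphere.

Bx = cos φ₂ cos Δλ = 0.533167,  By = cos φ₂ sin Δλ = 0.611095
φₘ = atan2(sin φ₁ + sin φ₂, √((cos φ₁ + Bx)² + By²)) = 21.38002°
λₘ = λ₁ + atan2(By, cos φ₁ + Bx) = -108.06930°

108.069°W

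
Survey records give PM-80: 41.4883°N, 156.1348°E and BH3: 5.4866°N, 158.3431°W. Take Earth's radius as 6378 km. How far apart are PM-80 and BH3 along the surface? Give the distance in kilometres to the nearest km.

6027 km

Δφ = -36.0017°,  Δλ = 45.5221°
a = sin²(Δφ/2) + cos φ₁ cos φ₂ sin²(Δλ/2) = 0.207113
c = 2·arcsin(√a) = 0.944961 rad = 54.1423°
d = R·c = 6378 × 0.944961 = 6027.0 km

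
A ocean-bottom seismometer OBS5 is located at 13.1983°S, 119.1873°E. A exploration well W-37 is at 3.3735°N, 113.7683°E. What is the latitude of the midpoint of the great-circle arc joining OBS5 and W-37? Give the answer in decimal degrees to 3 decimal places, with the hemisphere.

4.918°S

Bx = cos φ₂ cos Δλ = 0.993806,  By = cos φ₂ sin Δλ = -0.094275
φₘ = atan2(sin φ₁ + sin φ₂, √((cos φ₁ + Bx)² + By²)) = -4.91787°
λₘ = λ₁ + atan2(By, cos φ₁ + Bx) = 116.44386°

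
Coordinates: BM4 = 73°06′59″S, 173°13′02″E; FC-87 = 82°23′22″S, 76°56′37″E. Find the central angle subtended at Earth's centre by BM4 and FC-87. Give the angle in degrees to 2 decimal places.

BM4: φ = -73.11639°, λ = +173.21722°
FC-87: φ = -82.38944°, λ = +76.94361°
Δφ = -9.2731°,  Δλ = -96.2736°
a = sin²(Δφ/2) + cos φ₁ cos φ₂ sin²(Δλ/2) = 0.027868
c = 2·arcsin(√a) = 0.335444 rad = 19.2195°

19.22°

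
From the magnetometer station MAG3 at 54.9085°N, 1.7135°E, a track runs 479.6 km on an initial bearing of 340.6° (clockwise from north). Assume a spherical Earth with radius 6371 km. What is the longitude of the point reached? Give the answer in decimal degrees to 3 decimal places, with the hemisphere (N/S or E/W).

1.062°W

δ = d/R = 479.6/6371 = 0.075279 rad
φ₂ = arcsin(sin φ₁ cos δ + cos φ₁ sin δ cos θ)
   = arcsin(0.81824·0.99717 + 0.57488·0.07521·0.94322) = 58.94789°
λ₂ = λ₁ + atan2(sin θ sin δ cos φ₁, cos δ − sin φ₁ sin φ₂) = -1.06242°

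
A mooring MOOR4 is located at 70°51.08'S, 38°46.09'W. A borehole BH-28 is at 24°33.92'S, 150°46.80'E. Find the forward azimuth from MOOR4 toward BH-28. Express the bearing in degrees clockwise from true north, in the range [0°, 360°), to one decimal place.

MOOR4: φ = -70.85133°, λ = -38.76817°
BH-28: φ = -24.56533°, λ = +150.78000°
Δλ = -170.4518°
y = sin Δλ · cos φ₂ = -0.150863
x = cos φ₁ sin φ₂ − sin φ₁ cos φ₂ cos Δλ = -0.983632
θ = atan2(y, x) = -171.2803° → 188.7197° (mod 360°)

188.7°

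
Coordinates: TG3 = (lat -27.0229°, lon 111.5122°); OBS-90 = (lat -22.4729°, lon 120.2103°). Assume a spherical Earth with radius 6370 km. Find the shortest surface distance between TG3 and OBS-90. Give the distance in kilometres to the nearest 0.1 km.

1013.0 km

Δφ = 4.5500°,  Δλ = 8.6981°
a = sin²(Δφ/2) + cos φ₁ cos φ₂ sin²(Δλ/2) = 0.006309
c = 2·arcsin(√a) = 0.159032 rad = 9.1119°
d = R·c = 6370 × 0.159032 = 1013.0 km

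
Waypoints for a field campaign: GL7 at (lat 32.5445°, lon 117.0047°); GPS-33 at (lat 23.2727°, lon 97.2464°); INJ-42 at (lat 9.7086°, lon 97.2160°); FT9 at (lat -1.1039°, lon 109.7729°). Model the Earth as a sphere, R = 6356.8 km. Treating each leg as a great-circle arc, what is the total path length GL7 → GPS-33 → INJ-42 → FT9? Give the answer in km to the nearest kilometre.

5527 km

GL7→GPS-33: c = 0.344203 rad, d = 2188.03 km
GPS-33→INJ-42: c = 0.236739 rad, d = 1504.90 km
INJ-42→FT9: c = 0.288492 rad, d = 1833.89 km
Total = 2188.03 + 1504.90 + 1833.89 = 5526.82 km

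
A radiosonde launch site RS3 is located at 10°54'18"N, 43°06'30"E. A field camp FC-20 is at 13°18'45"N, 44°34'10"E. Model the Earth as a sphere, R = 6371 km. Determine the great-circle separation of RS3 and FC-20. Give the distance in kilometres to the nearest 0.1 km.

RS3: φ = +10.90500°, λ = +43.10833°
FC-20: φ = +13.31250°, λ = +44.56944°
Δφ = 2.4075°,  Δλ = 1.4611°
a = sin²(Δφ/2) + cos φ₁ cos φ₂ sin²(Δλ/2) = 0.000597
c = 2·arcsin(√a) = 0.048859 rad = 2.7994°
d = R·c = 6371 × 0.048859 = 311.3 km

311.3 km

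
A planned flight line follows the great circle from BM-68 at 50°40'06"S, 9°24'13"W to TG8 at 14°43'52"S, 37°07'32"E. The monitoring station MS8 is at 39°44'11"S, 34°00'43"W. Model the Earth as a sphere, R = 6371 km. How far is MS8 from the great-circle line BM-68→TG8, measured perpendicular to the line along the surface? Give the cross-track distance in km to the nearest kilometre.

BM-68: φ = -50.66833°, λ = -9.40361°
TG8: φ = -14.73111°, λ = +37.12556°
MS8: φ = -39.73639°, λ = -34.01194°
δ₁₃ = central angle BM-68→MS8 = 0.355175 rad  (haversine)
θ₁₃ = bearing BM-68→MS8 = 292.954°,  θ₁₂ = bearing BM-68→TG8 = 63.268°
dₓₜ = R·arcsin(sin δ₁₃ · sin(θ₁₃ − θ₁₂)) = 6371·arcsin(0.34775·sin(229.685°)) = -1709.810 km
|dₓₜ| = 1709.810 km

1710 km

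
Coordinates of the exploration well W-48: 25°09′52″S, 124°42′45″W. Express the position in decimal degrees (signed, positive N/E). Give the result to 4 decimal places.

lat: 25.1644° S → -25.1644°
lon: 124.7125° W → -124.7125°

-25.1644°, -124.7125°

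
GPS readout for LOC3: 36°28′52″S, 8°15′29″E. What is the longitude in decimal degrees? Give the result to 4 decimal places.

8.2581°E

8° + 15′/60 + 29″/3600 = 8 + 0.25000 + 0.00806 = 8.2581°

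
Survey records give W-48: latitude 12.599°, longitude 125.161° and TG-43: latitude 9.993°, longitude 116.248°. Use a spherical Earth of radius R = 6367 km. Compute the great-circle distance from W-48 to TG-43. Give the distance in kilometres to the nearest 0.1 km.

Δφ = -2.6060°,  Δλ = -8.9130°
a = sin²(Δφ/2) + cos φ₁ cos φ₂ sin²(Δλ/2) = 0.006320
c = 2·arcsin(√a) = 0.159164 rad = 9.1194°
d = R·c = 6367 × 0.159164 = 1013.4 km

1013.4 km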